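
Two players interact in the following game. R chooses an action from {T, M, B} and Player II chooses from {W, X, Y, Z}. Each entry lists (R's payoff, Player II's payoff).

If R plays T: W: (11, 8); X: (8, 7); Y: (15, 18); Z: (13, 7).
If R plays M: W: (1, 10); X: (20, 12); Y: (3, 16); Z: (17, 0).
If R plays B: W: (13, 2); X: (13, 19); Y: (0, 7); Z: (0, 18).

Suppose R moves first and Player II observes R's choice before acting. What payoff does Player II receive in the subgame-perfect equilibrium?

18

Solve by backward induction (R leads).
- T: BR = Y, leader payoff 15.
- M: BR = Y, leader payoff 3.
- B: BR = X, leader payoff 13.
Among 15, 3, 13, the best is 15 at T. Subgame-perfect outcome: (T, Y) with payoffs (15, 18).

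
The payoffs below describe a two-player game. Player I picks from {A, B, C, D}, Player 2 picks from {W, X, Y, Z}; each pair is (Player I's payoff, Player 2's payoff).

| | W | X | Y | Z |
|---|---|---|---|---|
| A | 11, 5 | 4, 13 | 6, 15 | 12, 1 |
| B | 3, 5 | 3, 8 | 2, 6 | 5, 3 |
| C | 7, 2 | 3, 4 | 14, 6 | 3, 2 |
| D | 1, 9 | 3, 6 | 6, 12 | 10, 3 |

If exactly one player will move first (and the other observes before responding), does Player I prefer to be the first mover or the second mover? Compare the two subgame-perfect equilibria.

first

If Player I leads: Player 2's best replies are A→Y, B→X, C→Y, D→Y; Player I's induced payoffs 6, 3, 14, 6; outcome (C, Y), payoffs (14, 6).
If Player 2 leads: Player I's best replies are W→A, X→A, Y→C, Z→A; Player 2's induced payoffs 5, 13, 6, 1; outcome (A, X), payoffs (4, 13).
Player I gets 14 moving first and 4 moving second, so Player I prefers to move first.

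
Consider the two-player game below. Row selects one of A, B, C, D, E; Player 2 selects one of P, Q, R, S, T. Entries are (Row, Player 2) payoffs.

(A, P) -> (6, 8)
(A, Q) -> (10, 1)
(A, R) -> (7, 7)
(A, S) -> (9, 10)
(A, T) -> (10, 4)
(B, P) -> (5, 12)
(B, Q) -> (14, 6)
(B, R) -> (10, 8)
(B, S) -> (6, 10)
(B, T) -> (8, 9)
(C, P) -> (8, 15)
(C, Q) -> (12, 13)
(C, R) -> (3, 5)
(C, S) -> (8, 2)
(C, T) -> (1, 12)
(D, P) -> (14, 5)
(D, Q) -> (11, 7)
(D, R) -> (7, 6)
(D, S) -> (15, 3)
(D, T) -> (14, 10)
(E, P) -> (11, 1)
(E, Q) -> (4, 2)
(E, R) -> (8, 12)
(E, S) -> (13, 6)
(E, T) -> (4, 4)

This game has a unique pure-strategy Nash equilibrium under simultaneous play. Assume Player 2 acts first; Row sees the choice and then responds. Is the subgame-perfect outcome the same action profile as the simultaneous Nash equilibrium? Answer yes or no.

yes

Backward induction with Player 2 moving first.
- P: BR = D, leader payoff 5.
- Q: BR = B, leader payoff 6.
- R: BR = B, leader payoff 8.
- S: BR = D, leader payoff 3.
- T: BR = D, leader payoff 10.
Player 2's induced payoffs are 5, 6, 8, 3, 10, so Player 2 commits to T. Subgame-perfect outcome: (D, T) with payoffs (14, 10).
Under simultaneous play:
Row's best replies: P→D; Q→B; R→B; S→D; T→D.
Player 2's best replies: A→S; B→P; C→P; D→T; E→R.
The unique mutual best reply is (D, T), giving (14, 10).
Sequential outcome (D, T) coincides with the Nash profile (D, T).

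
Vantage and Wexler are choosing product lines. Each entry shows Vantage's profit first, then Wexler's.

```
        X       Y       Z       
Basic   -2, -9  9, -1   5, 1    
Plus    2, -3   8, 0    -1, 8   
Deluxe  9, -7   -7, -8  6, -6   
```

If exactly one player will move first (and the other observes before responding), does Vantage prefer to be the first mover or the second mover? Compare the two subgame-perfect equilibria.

If Vantage leads: Wexler's best replies are Basic→Z, Plus→Z, Deluxe→Z; Vantage's induced payoffs 5, -1, 6; outcome (Deluxe, Z), payoffs (6, -6).
If Wexler leads: Vantage's best replies are X→Deluxe, Y→Basic, Z→Deluxe; Wexler's induced payoffs -7, -1, -6; outcome (Basic, Y), payoffs (9, -1).
Vantage gets 6 moving first and 9 moving second, so Vantage prefers to move second.

second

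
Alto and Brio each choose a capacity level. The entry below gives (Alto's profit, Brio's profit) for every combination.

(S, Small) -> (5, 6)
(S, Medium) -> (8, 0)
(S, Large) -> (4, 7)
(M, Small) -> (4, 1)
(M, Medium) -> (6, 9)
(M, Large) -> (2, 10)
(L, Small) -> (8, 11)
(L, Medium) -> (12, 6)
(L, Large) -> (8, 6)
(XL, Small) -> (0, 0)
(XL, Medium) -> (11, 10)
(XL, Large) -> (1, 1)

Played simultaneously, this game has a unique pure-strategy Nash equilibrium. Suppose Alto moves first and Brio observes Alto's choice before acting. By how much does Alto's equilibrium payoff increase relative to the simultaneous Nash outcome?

3

Backward induction with Alto moving first.
- S: Brio compares 6, 0, 7 and picks Large; Alto would get 4.
- M: Brio compares 1, 9, 10 and picks Large; Alto would get 2.
- L: Brio compares 11, 6, 6 and picks Small; Alto would get 8.
- XL: Brio compares 0, 10, 1 and picks Medium; Alto would get 11.
Alto's induced payoffs are 4, 2, 8, 11, so Alto commits to XL. Subgame-perfect outcome: (XL, Medium) with payoffs (11, 10).
For the simultaneous game, intersect best replies.
Alto's best replies: Small→L; Medium→L; Large→L.
Brio's best replies: S→Large; M→Large; L→Small; XL→Medium.
Only (L, Small) has each player best-responding; Nash payoffs (8, 11).
Alto's commitment gain: 11 − 8 = 3.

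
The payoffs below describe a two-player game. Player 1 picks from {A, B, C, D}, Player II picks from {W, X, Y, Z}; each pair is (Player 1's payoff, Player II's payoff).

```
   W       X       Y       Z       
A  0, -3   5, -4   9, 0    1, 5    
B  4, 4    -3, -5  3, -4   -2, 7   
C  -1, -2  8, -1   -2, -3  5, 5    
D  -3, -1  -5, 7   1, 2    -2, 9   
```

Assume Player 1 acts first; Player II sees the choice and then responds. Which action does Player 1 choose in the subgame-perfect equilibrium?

C

Player II best-responds to each possible Player 1 move:
- A: BR = Z, leader payoff 1.
- B: BR = Z, leader payoff -2.
- C: BR = Z, leader payoff 5.
- D: BR = Z, leader payoff -2.
Player 1's induced payoffs are 1, -2, 5, -2, so Player 1 commits to C. Subgame-perfect outcome: (C, Z) with payoffs (5, 5).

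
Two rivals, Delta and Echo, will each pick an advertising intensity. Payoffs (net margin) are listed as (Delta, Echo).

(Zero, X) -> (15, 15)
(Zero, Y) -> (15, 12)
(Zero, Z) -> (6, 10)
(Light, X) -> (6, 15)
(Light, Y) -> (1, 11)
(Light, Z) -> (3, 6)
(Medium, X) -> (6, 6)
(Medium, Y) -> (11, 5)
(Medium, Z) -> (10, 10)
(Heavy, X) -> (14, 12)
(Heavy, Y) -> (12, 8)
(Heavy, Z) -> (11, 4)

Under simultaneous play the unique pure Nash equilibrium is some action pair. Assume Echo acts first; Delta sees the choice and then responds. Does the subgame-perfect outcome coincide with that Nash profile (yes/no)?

Work backward from Delta's decision.
- X → Delta plays Zero (best of 15, 6, 6, 14); Echo gets 15.
- Y → Delta plays Zero (best of 15, 1, 11, 12); Echo gets 12.
- Z → Delta plays Heavy (best of 6, 3, 10, 11); Echo gets 4.
Echo's induced payoffs are 15, 12, 4, so Echo commits to X. Subgame-perfect outcome: (Zero, X) with payoffs (15, 15).
Under simultaneous play:
Delta's best replies: X→Zero; Y→Zero; Z→Heavy.
Echo's best replies: Zero→X; Light→X; Medium→Z; Heavy→X.
Only (Zero, X) has each player best-responding; Nash payoffs (15, 15).
Sequential outcome (Zero, X) coincides with the Nash profile (Zero, X).

yes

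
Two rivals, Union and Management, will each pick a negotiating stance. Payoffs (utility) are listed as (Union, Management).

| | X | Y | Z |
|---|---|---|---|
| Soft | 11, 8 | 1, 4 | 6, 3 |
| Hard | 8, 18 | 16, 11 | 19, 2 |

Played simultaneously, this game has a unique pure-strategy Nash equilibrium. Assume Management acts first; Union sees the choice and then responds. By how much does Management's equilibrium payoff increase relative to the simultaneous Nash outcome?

Backward induction with Management moving first.
- X: Union compares 11, 8 and picks Soft; Management would get 8.
- Y: Union compares 1, 16 and picks Hard; Management would get 11.
- Z: Union compares 6, 19 and picks Hard; Management would get 2.
Among 8, 11, 2, the best is 11 at Y. Subgame-perfect outcome: (Hard, Y) with payoffs (16, 11).
Under simultaneous play:
Union's best replies: X→Soft; Y→Hard; Z→Hard.
Management's best replies: Soft→X; Hard→X.
Only (Soft, X) has each player best-responding; Nash payoffs (11, 8).
Management's commitment gain: 11 − 8 = 3.

3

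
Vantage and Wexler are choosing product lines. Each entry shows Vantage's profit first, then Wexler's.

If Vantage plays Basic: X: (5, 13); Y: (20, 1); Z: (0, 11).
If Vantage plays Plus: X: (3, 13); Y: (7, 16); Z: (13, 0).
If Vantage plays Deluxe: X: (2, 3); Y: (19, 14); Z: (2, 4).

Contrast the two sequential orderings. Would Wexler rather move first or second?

second

If Vantage leads: Wexler's best replies are Basic→X, Plus→Y, Deluxe→Y; Vantage's induced payoffs 5, 7, 19; outcome (Deluxe, Y), payoffs (19, 14).
If Wexler leads: Vantage's best replies are X→Basic, Y→Basic, Z→Plus; Wexler's induced payoffs 13, 1, 0; outcome (Basic, X), payoffs (5, 13).
Wexler gets 13 moving first and 14 moving second, so Wexler prefers to move second.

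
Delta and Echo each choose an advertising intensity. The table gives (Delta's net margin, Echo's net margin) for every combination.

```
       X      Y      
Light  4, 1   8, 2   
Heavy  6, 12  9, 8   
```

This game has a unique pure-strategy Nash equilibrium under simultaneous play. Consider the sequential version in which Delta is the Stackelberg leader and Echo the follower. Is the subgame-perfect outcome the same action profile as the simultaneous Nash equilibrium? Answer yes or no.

Solve by backward induction (Delta leads).
- Light: Echo compares 1, 2 and picks Y; Delta would get 8.
- Heavy: Echo compares 12, 8 and picks X; Delta would get 6.
Among 8, 6, the best is 8 at Light. Subgame-perfect outcome: (Light, Y) with payoffs (8, 2).
Under simultaneous play:
Delta's best replies: X→Heavy; Y→Heavy.
Echo's best replies: Light→Y; Heavy→X.
The unique mutual best reply is (Heavy, X), giving (6, 12).
Sequential outcome (Light, Y) differs from the Nash profile (Heavy, X).

no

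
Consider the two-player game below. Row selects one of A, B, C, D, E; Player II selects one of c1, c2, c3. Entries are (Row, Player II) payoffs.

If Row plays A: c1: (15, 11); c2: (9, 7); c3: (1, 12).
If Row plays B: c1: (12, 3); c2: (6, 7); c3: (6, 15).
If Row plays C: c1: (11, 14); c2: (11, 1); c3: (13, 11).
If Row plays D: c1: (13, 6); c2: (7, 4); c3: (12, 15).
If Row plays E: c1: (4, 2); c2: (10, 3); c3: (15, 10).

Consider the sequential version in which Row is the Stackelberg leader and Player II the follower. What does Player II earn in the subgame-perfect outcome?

10

Work backward from Player II's decision.
- A → Player II plays c3 (best of 11, 7, 12); Row gets 1.
- B → Player II plays c3 (best of 3, 7, 15); Row gets 6.
- C → Player II plays c1 (best of 14, 1, 11); Row gets 11.
- D → Player II plays c3 (best of 6, 4, 15); Row gets 12.
- E → Player II plays c3 (best of 2, 3, 10); Row gets 15.
Row's induced payoffs are 1, 6, 11, 12, 15, so Row commits to E. Subgame-perfect outcome: (E, c3) with payoffs (15, 10).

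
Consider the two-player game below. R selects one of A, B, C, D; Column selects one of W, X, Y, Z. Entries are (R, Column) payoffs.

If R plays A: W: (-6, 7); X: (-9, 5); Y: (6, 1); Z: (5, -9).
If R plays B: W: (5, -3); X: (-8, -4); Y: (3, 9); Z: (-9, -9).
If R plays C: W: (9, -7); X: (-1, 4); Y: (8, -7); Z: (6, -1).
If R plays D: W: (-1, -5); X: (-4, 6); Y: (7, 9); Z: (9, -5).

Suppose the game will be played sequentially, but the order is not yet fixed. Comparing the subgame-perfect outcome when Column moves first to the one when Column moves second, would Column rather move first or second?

second

If R leads: Column's best replies are A→W, B→Y, C→X, D→Y; R's induced payoffs -6, 3, -1, 7; outcome (D, Y), payoffs (7, 9).
If Column leads: R's best replies are W→C, X→C, Y→C, Z→D; Column's induced payoffs -7, 4, -7, -5; outcome (C, X), payoffs (-1, 4).
Column gets 4 moving first and 9 moving second, so Column prefers to move second.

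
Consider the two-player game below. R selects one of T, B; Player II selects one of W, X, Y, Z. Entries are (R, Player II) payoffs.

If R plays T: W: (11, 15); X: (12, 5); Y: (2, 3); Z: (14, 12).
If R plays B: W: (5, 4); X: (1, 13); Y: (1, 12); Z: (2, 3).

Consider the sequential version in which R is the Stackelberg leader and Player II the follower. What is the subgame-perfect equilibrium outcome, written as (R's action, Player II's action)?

(T, W)

Work backward from Player II's decision.
- T: Player II compares 15, 5, 3, 12 and picks W; R would get 11.
- B: Player II compares 4, 13, 12, 3 and picks X; R would get 1.
R's induced payoffs are 11, 1, so R commits to T. Subgame-perfect outcome: (T, W) with payoffs (11, 15).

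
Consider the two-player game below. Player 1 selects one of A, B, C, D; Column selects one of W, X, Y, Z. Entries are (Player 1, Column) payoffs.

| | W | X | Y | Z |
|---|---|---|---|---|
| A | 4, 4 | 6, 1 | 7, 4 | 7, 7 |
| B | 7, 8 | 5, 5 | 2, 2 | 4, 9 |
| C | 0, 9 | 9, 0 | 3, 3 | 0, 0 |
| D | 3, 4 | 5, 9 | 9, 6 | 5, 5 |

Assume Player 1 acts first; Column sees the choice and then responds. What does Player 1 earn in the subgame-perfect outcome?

7

Solve by backward induction (Player 1 leads).
- A: BR = Z, leader payoff 7.
- B: BR = Z, leader payoff 4.
- C: BR = W, leader payoff 0.
- D: BR = X, leader payoff 5.
Among 7, 4, 0, 5, the best is 7 at A. Subgame-perfect outcome: (A, Z) with payoffs (7, 7).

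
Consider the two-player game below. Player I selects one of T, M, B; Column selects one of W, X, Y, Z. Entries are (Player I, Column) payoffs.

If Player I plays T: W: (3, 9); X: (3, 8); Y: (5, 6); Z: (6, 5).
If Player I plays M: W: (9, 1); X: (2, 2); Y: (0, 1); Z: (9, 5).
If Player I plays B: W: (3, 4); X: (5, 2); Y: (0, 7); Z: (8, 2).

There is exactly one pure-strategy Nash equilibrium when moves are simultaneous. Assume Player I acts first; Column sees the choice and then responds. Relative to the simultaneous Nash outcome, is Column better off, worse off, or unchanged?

unchanged

Solve by backward induction (Player I leads).
- T → Column plays W (best of 9, 8, 6, 5); Player I gets 3.
- M → Column plays Z (best of 1, 2, 1, 5); Player I gets 9.
- B → Column plays Y (best of 4, 2, 7, 2); Player I gets 0.
Player I's induced payoffs are 3, 9, 0, so Player I commits to M. Subgame-perfect outcome: (M, Z) with payoffs (9, 5).
For the simultaneous game, intersect best replies.
Player I's best replies: W→M; X→B; Y→T; Z→M.
Column's best replies: T→W; M→Z; B→Y.
The unique mutual best reply is (M, Z), giving (9, 5).
Column earns 5 sequentially versus 5 at the Nash outcome: unchanged.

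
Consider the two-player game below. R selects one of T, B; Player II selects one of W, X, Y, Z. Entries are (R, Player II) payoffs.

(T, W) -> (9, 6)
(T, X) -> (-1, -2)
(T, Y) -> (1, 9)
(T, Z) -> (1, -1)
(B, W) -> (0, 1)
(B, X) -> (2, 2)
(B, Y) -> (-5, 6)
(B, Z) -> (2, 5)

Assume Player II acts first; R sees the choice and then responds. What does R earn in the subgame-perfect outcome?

1

R best-responds to each possible Player II move:
- W → R plays T (best of 9, 0); Player II gets 6.
- X → R plays B (best of -1, 2); Player II gets 2.
- Y → R plays T (best of 1, -5); Player II gets 9.
- Z → R plays B (best of 1, 2); Player II gets 5.
Maximizing over 6, 2, 9, 5, Player II chooses Y. Subgame-perfect outcome: (T, Y) with payoffs (1, 9).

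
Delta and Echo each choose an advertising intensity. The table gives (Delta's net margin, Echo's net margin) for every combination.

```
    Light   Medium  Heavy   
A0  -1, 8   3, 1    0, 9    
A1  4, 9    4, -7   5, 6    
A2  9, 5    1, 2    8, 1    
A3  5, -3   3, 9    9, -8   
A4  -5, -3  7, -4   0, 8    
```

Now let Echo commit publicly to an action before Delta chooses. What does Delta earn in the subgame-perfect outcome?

9

Delta best-responds to each possible Echo move:
- Light: Delta compares -1, 4, 9, 5, -5 and picks A2; Echo would get 5.
- Medium: Delta compares 3, 4, 1, 3, 7 and picks A4; Echo would get -4.
- Heavy: Delta compares 0, 5, 8, 9, 0 and picks A3; Echo would get -8.
Among 5, -4, -8, the best is 5 at Light. Subgame-perfect outcome: (A2, Light) with payoffs (9, 5).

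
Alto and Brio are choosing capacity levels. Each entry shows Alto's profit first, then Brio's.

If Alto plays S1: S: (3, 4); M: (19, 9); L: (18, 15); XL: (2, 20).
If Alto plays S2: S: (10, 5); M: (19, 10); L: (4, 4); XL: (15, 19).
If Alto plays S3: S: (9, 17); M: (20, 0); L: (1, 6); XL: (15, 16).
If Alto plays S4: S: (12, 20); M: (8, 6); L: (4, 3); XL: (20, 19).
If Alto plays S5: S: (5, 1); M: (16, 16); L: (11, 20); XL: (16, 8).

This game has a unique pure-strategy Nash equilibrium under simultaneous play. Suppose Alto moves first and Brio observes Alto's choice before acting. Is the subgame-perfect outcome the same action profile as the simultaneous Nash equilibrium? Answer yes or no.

Brio best-responds to each possible Alto move:
- S1: BR = XL, leader payoff 2.
- S2: BR = XL, leader payoff 15.
- S3: BR = S, leader payoff 9.
- S4: BR = S, leader payoff 12.
- S5: BR = L, leader payoff 11.
Maximizing over 2, 15, 9, 12, 11, Alto chooses S2. Subgame-perfect outcome: (S2, XL) with payoffs (15, 19).
For the simultaneous game, intersect best replies.
Alto's best replies: S→S4; M→S3; L→S1; XL→S4.
Brio's best replies: S1→XL; S2→XL; S3→S; S4→S; S5→L.
The unique mutual best reply is (S4, S), giving (12, 20).
Sequential outcome (S2, XL) differs from the Nash profile (S4, S).

no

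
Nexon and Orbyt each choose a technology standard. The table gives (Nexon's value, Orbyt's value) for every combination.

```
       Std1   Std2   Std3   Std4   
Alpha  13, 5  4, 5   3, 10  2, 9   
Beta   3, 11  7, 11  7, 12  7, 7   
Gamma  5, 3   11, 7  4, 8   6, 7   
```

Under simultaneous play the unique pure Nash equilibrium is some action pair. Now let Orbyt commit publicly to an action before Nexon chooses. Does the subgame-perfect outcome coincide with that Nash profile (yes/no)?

Work backward from Nexon's decision.
- Std1 → Nexon plays Alpha (best of 13, 3, 5); Orbyt gets 5.
- Std2 → Nexon plays Gamma (best of 4, 7, 11); Orbyt gets 7.
- Std3 → Nexon plays Beta (best of 3, 7, 4); Orbyt gets 12.
- Std4 → Nexon plays Beta (best of 2, 7, 6); Orbyt gets 7.
Orbyt's induced payoffs are 5, 7, 12, 7, so Orbyt commits to Std3. Subgame-perfect outcome: (Beta, Std3) with payoffs (7, 12).
Under simultaneous play:
Nexon's best replies: Std1→Alpha; Std2→Gamma; Std3→Beta; Std4→Beta.
Orbyt's best replies: Alpha→Std3; Beta→Std3; Gamma→Std3.
The unique mutual best reply is (Beta, Std3), giving (7, 12).
Sequential outcome (Beta, Std3) coincides with the Nash profile (Beta, Std3).

yes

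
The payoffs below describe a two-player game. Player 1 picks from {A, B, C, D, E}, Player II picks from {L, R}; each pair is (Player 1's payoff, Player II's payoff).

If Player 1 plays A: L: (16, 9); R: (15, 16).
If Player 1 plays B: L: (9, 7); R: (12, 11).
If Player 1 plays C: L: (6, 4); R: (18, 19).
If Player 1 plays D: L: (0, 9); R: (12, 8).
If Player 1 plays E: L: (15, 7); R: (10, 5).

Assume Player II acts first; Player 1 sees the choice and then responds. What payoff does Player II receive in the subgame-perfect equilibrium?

Player 1 best-responds to each possible Player II move:
- L → Player 1 plays A (best of 16, 9, 6, 0, 15); Player II gets 9.
- R → Player 1 plays C (best of 15, 12, 18, 12, 10); Player II gets 19.
Player II's induced payoffs are 9, 19, so Player II commits to R. Subgame-perfect outcome: (C, R) with payoffs (18, 19).

19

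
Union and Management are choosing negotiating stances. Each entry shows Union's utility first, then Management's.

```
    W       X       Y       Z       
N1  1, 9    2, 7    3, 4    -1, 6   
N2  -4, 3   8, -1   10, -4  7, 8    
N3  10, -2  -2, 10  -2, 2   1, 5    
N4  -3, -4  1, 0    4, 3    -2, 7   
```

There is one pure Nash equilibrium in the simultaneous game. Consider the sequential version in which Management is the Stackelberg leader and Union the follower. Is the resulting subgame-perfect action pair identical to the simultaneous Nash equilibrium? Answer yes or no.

Backward induction with Management moving first.
- W: Union compares 1, -4, 10, -3 and picks N3; Management would get -2.
- X: Union compares 2, 8, -2, 1 and picks N2; Management would get -1.
- Y: Union compares 3, 10, -2, 4 and picks N2; Management would get -4.
- Z: Union compares -1, 7, 1, -2 and picks N2; Management would get 8.
Among -2, -1, -4, 8, the best is 8 at Z. Subgame-perfect outcome: (N2, Z) with payoffs (7, 8).
For the simultaneous game, intersect best replies.
Union's best replies: W→N3; X→N2; Y→N2; Z→N2.
Management's best replies: N1→W; N2→Z; N3→X; N4→Z.
The unique mutual best reply is (N2, Z), giving (7, 8).
Sequential outcome (N2, Z) coincides with the Nash profile (N2, Z).

yes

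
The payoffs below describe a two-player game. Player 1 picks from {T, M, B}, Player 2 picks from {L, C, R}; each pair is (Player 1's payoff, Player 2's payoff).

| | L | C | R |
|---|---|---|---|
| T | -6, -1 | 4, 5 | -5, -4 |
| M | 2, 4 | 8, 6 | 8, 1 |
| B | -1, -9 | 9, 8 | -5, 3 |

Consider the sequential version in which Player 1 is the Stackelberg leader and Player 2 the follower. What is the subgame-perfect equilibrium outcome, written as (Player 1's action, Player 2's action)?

(B, C)

Work backward from Player 2's decision.
- T: BR = C, leader payoff 4.
- M: BR = C, leader payoff 8.
- B: BR = C, leader payoff 9.
Player 1's induced payoffs are 4, 8, 9, so Player 1 commits to B. Subgame-perfect outcome: (B, C) with payoffs (9, 8).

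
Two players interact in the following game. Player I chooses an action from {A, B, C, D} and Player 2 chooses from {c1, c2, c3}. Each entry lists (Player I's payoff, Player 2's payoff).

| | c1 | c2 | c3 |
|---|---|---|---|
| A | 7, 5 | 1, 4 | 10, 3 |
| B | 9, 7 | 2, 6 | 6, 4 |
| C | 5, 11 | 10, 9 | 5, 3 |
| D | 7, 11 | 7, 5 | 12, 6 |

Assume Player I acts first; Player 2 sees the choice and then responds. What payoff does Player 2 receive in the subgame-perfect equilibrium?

Work backward from Player 2's decision.
- A → Player 2 plays c1 (best of 5, 4, 3); Player I gets 7.
- B → Player 2 plays c1 (best of 7, 6, 4); Player I gets 9.
- C → Player 2 plays c1 (best of 11, 9, 3); Player I gets 5.
- D → Player 2 plays c1 (best of 11, 5, 6); Player I gets 7.
Player I's induced payoffs are 7, 9, 5, 7, so Player I commits to B. Subgame-perfect outcome: (B, c1) with payoffs (9, 7).

7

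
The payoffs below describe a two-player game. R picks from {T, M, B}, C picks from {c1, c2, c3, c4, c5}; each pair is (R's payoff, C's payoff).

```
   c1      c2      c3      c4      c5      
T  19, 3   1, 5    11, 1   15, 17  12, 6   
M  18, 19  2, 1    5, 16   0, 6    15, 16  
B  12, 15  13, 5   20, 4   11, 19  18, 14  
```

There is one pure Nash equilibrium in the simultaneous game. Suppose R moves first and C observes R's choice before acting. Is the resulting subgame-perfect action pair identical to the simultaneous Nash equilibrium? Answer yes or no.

no

Work backward from C's decision.
- T → C plays c4 (best of 3, 5, 1, 17, 6); R gets 15.
- M → C plays c1 (best of 19, 1, 16, 6, 16); R gets 18.
- B → C plays c4 (best of 15, 5, 4, 19, 14); R gets 11.
R's induced payoffs are 15, 18, 11, so R commits to M. Subgame-perfect outcome: (M, c1) with payoffs (18, 19).
Now find the simultaneous Nash equilibrium.
R's best replies: c1→T; c2→B; c3→B; c4→T; c5→B.
C's best replies: T→c4; M→c1; B→c4.
The unique mutual best reply is (T, c4), giving (15, 17).
Sequential outcome (M, c1) differs from the Nash profile (T, c4).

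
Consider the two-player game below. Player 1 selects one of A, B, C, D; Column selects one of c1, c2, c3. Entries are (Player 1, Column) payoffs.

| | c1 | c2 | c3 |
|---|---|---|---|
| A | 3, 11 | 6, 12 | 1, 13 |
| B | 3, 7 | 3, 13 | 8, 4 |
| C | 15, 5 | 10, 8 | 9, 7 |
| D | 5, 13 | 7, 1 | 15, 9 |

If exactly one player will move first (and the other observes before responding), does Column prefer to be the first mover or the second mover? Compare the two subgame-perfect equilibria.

first

If Player 1 leads: Column's best replies are A→c3, B→c2, C→c2, D→c1; Player 1's induced payoffs 1, 3, 10, 5; outcome (C, c2), payoffs (10, 8).
If Column leads: Player 1's best replies are c1→C, c2→C, c3→D; Column's induced payoffs 5, 8, 9; outcome (D, c3), payoffs (15, 9).
Column gets 9 moving first and 8 moving second, so Column prefers to move first.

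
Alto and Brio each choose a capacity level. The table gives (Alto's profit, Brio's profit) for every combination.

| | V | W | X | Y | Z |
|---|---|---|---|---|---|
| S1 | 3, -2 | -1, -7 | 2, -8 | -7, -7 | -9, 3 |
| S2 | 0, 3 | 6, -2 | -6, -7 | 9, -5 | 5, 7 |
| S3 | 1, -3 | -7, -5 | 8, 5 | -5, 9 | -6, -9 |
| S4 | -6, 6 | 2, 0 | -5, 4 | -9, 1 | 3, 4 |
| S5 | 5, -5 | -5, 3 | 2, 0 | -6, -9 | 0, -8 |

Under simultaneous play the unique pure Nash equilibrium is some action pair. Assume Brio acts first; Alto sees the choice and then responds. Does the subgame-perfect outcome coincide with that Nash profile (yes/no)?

Work backward from Alto's decision.
- V: Alto compares 3, 0, 1, -6, 5 and picks S5; Brio would get -5.
- W: Alto compares -1, 6, -7, 2, -5 and picks S2; Brio would get -2.
- X: Alto compares 2, -6, 8, -5, 2 and picks S3; Brio would get 5.
- Y: Alto compares -7, 9, -5, -9, -6 and picks S2; Brio would get -5.
- Z: Alto compares -9, 5, -6, 3, 0 and picks S2; Brio would get 7.
Brio's induced payoffs are -5, -2, 5, -5, 7, so Brio commits to Z. Subgame-perfect outcome: (S2, Z) with payoffs (5, 7).
Under simultaneous play:
Alto's best replies: V→S5; W→S2; X→S3; Y→S2; Z→S2.
Brio's best replies: S1→Z; S2→Z; S3→Y; S4→V; S5→W.
Only (S2, Z) has each player best-responding; Nash payoffs (5, 7).
Sequential outcome (S2, Z) coincides with the Nash profile (S2, Z).

yes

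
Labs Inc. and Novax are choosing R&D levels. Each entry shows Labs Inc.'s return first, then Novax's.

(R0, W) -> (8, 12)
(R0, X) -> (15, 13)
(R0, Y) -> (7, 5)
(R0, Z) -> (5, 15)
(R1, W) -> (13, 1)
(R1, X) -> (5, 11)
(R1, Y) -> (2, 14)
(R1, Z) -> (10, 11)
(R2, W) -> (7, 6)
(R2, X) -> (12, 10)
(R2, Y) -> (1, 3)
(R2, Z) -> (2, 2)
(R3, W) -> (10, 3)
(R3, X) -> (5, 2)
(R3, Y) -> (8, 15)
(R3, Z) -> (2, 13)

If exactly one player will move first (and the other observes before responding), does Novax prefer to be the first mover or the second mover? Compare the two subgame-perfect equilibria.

If Labs Inc. leads: Novax's best replies are R0→Z, R1→Y, R2→X, R3→Y; Labs Inc.'s induced payoffs 5, 2, 12, 8; outcome (R2, X), payoffs (12, 10).
If Novax leads: Labs Inc.'s best replies are W→R1, X→R0, Y→R3, Z→R1; Novax's induced payoffs 1, 13, 15, 11; outcome (R3, Y), payoffs (8, 15).
Novax gets 15 moving first and 10 moving second, so Novax prefers to move first.

first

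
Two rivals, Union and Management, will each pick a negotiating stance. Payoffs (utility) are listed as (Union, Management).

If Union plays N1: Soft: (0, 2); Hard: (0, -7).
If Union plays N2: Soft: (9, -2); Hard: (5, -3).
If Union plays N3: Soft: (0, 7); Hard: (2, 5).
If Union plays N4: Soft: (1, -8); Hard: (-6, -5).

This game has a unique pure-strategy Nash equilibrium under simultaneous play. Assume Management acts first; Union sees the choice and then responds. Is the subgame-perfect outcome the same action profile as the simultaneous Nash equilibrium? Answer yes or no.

Backward induction with Management moving first.
- Soft: BR = N2, leader payoff -2.
- Hard: BR = N2, leader payoff -3.
Among -2, -3, the best is -2 at Soft. Subgame-perfect outcome: (N2, Soft) with payoffs (9, -2).
Under simultaneous play:
Union's best replies: Soft→N2; Hard→N2.
Management's best replies: N1→Soft; N2→Soft; N3→Soft; N4→Hard.
The unique mutual best reply is (N2, Soft), giving (9, -2).
Sequential outcome (N2, Soft) coincides with the Nash profile (N2, Soft).

yes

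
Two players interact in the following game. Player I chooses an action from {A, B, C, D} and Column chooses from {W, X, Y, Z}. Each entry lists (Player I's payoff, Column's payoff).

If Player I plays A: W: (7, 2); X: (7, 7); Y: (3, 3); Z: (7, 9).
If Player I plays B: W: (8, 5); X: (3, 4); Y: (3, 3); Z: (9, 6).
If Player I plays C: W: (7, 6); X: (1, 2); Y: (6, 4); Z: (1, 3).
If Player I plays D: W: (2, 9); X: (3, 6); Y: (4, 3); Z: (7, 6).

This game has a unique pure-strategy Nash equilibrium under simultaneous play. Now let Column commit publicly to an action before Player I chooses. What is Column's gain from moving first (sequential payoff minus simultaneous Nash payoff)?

Work backward from Player I's decision.
- W: BR = B, leader payoff 5.
- X: BR = A, leader payoff 7.
- Y: BR = C, leader payoff 4.
- Z: BR = B, leader payoff 6.
Column's induced payoffs are 5, 7, 4, 6, so Column commits to X. Subgame-perfect outcome: (A, X) with payoffs (7, 7).
Under simultaneous play:
Player I's best replies: W→B; X→A; Y→C; Z→B.
Column's best replies: A→Z; B→Z; C→W; D→W.
Only (B, Z) has each player best-responding; Nash payoffs (9, 6).
Column's commitment gain: 7 − 6 = 1.

1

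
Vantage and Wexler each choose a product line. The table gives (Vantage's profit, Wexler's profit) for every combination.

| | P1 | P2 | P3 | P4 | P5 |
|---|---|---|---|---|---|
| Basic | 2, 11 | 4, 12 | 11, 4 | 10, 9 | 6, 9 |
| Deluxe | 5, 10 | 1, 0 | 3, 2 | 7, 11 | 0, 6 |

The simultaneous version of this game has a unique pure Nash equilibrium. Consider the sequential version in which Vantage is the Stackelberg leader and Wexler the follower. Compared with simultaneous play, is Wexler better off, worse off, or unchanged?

Wexler best-responds to each possible Vantage move:
- Basic → Wexler plays P2 (best of 11, 12, 4, 9, 9); Vantage gets 4.
- Deluxe → Wexler plays P4 (best of 10, 0, 2, 11, 6); Vantage gets 7.
Vantage's induced payoffs are 4, 7, so Vantage commits to Deluxe. Subgame-perfect outcome: (Deluxe, P4) with payoffs (7, 11).
Under simultaneous play:
Vantage's best replies: P1→Deluxe; P2→Basic; P3→Basic; P4→Basic; P5→Basic.
Wexler's best replies: Basic→P2; Deluxe→P4.
Only (Basic, P2) has each player best-responding; Nash payoffs (4, 12).
Wexler earns 11 sequentially versus 12 at the Nash outcome: worse off.

worse off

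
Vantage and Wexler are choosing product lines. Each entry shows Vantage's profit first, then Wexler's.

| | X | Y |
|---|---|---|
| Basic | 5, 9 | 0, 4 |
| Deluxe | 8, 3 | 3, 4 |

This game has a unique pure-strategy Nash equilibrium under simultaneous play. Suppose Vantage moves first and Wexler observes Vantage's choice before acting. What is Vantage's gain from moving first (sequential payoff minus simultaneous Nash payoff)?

Backward induction with Vantage moving first.
- Basic → Wexler plays X (best of 9, 4); Vantage gets 5.
- Deluxe → Wexler plays Y (best of 3, 4); Vantage gets 3.
Vantage's induced payoffs are 5, 3, so Vantage commits to Basic. Subgame-perfect outcome: (Basic, X) with payoffs (5, 9).
Under simultaneous play:
Vantage's best replies: X→Deluxe; Y→Deluxe.
Wexler's best replies: Basic→X; Deluxe→Y.
The unique mutual best reply is (Deluxe, Y), giving (3, 4).
Vantage's commitment gain: 5 − 3 = 2.

2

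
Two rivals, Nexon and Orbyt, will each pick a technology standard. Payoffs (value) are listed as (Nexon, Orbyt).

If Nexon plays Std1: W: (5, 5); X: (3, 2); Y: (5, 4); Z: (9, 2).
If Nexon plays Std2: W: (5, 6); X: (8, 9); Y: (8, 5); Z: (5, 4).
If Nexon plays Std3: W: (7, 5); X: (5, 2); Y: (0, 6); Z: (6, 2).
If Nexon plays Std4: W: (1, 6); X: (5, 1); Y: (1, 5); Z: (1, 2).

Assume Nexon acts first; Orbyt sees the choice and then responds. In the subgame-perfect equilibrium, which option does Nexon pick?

Std2

Work backward from Orbyt's decision.
- Std1: Orbyt compares 5, 2, 4, 2 and picks W; Nexon would get 5.
- Std2: Orbyt compares 6, 9, 5, 4 and picks X; Nexon would get 8.
- Std3: Orbyt compares 5, 2, 6, 2 and picks Y; Nexon would get 0.
- Std4: Orbyt compares 6, 1, 5, 2 and picks W; Nexon would get 1.
Nexon's induced payoffs are 5, 8, 0, 1, so Nexon commits to Std2. Subgame-perfect outcome: (Std2, X) with payoffs (8, 9).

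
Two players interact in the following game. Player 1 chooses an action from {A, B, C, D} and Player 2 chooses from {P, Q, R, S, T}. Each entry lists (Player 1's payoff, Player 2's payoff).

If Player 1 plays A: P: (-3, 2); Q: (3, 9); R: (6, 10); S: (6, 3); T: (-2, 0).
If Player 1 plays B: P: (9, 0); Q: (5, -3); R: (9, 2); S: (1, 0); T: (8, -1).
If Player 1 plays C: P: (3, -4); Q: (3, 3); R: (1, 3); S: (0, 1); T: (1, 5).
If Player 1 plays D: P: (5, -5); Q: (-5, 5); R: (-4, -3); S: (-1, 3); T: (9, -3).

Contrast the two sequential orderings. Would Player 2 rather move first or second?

first

If Player 1 leads: Player 2's best replies are A→R, B→R, C→T, D→Q; Player 1's induced payoffs 6, 9, 1, -5; outcome (B, R), payoffs (9, 2).
If Player 2 leads: Player 1's best replies are P→B, Q→B, R→B, S→A, T→D; Player 2's induced payoffs 0, -3, 2, 3, -3; outcome (A, S), payoffs (6, 3).
Player 2 gets 3 moving first and 2 moving second, so Player 2 prefers to move first.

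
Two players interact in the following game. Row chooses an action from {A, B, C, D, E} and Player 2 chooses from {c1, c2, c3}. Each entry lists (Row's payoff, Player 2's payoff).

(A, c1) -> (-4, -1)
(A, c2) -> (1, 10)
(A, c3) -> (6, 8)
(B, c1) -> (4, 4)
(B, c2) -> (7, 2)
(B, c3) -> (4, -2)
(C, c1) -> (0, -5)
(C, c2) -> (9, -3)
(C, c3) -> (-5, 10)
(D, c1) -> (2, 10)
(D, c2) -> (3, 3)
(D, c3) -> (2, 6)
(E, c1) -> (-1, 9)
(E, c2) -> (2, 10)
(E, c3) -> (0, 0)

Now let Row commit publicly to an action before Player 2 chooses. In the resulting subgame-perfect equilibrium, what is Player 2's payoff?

4

Player 2 best-responds to each possible Row move:
- A: Player 2 compares -1, 10, 8 and picks c2; Row would get 1.
- B: Player 2 compares 4, 2, -2 and picks c1; Row would get 4.
- C: Player 2 compares -5, -3, 10 and picks c3; Row would get -5.
- D: Player 2 compares 10, 3, 6 and picks c1; Row would get 2.
- E: Player 2 compares 9, 10, 0 and picks c2; Row would get 2.
Maximizing over 1, 4, -5, 2, 2, Row chooses B. Subgame-perfect outcome: (B, c1) with payoffs (4, 4).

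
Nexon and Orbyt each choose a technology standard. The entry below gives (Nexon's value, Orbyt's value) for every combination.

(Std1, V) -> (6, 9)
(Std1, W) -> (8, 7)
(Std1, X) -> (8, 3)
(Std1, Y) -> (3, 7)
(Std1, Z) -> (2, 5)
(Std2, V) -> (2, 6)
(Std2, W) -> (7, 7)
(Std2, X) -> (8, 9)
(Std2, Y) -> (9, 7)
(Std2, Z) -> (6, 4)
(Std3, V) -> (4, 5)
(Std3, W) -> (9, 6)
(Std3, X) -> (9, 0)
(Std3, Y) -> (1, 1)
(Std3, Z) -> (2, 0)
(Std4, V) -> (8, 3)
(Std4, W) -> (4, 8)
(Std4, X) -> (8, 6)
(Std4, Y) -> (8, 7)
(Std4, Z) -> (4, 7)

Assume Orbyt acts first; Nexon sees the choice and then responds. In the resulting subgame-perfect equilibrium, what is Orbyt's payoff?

7

Solve by backward induction (Orbyt leads).
- V: BR = Std4, leader payoff 3.
- W: BR = Std3, leader payoff 6.
- X: BR = Std3, leader payoff 0.
- Y: BR = Std2, leader payoff 7.
- Z: BR = Std2, leader payoff 4.
Orbyt's induced payoffs are 3, 6, 0, 7, 4, so Orbyt commits to Y. Subgame-perfect outcome: (Std2, Y) with payoffs (9, 7).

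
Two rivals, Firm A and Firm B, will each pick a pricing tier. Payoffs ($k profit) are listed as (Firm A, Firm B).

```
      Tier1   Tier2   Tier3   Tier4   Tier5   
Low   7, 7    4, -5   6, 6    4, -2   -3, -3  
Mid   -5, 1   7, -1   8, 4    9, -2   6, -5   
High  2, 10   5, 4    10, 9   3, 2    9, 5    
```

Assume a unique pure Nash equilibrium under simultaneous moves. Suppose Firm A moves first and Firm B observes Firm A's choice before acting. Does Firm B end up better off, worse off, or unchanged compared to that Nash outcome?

Backward induction with Firm A moving first.
- Low: Firm B compares 7, -5, 6, -2, -3 and picks Tier1; Firm A would get 7.
- Mid: Firm B compares 1, -1, 4, -2, -5 and picks Tier3; Firm A would get 8.
- High: Firm B compares 10, 4, 9, 2, 5 and picks Tier1; Firm A would get 2.
Maximizing over 7, 8, 2, Firm A chooses Mid. Subgame-perfect outcome: (Mid, Tier3) with payoffs (8, 4).
Now find the simultaneous Nash equilibrium.
Firm A's best replies: Tier1→Low; Tier2→Mid; Tier3→High; Tier4→Mid; Tier5→High.
Firm B's best replies: Low→Tier1; Mid→Tier3; High→Tier1.
Only (Low, Tier1) has each player best-responding; Nash payoffs (7, 7).
Firm B earns 4 sequentially versus 7 at the Nash outcome: worse off.

worse off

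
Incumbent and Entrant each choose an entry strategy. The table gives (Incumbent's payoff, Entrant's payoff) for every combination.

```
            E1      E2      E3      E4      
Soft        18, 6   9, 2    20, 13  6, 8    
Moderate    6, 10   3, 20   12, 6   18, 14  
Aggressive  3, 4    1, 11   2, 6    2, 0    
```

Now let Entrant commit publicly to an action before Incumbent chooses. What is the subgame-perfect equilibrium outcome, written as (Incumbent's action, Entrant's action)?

Backward induction with Entrant moving first.
- E1 → Incumbent plays Soft (best of 18, 6, 3); Entrant gets 6.
- E2 → Incumbent plays Soft (best of 9, 3, 1); Entrant gets 2.
- E3 → Incumbent plays Soft (best of 20, 12, 2); Entrant gets 13.
- E4 → Incumbent plays Moderate (best of 6, 18, 2); Entrant gets 14.
Maximizing over 6, 2, 13, 14, Entrant chooses E4. Subgame-perfect outcome: (Moderate, E4) with payoffs (18, 14).

(Moderate, E4)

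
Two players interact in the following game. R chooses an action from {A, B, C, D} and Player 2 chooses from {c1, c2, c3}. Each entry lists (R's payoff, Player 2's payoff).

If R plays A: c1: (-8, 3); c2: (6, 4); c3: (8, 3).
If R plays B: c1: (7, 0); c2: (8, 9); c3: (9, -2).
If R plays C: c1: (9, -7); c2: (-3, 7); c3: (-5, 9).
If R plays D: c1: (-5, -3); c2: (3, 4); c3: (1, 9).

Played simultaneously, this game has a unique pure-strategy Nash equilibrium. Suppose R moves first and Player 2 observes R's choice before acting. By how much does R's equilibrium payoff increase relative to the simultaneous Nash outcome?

0

Backward induction with R moving first.
- A → Player 2 plays c2 (best of 3, 4, 3); R gets 6.
- B → Player 2 plays c2 (best of 0, 9, -2); R gets 8.
- C → Player 2 plays c3 (best of -7, 7, 9); R gets -5.
- D → Player 2 plays c3 (best of -3, 4, 9); R gets 1.
R's induced payoffs are 6, 8, -5, 1, so R commits to B. Subgame-perfect outcome: (B, c2) with payoffs (8, 9).
Now find the simultaneous Nash equilibrium.
R's best replies: c1→C; c2→B; c3→B.
Player 2's best replies: A→c2; B→c2; C→c3; D→c3.
The unique mutual best reply is (B, c2), giving (8, 9).
R's commitment gain: 8 − 8 = 0.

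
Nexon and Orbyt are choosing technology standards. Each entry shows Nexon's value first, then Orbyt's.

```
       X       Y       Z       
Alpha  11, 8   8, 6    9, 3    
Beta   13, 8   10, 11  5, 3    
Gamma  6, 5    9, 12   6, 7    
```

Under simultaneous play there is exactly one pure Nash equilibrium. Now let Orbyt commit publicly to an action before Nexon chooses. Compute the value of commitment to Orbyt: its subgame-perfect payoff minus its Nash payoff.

Work backward from Nexon's decision.
- X: Nexon compares 11, 13, 6 and picks Beta; Orbyt would get 8.
- Y: Nexon compares 8, 10, 9 and picks Beta; Orbyt would get 11.
- Z: Nexon compares 9, 5, 6 and picks Alpha; Orbyt would get 3.
Maximizing over 8, 11, 3, Orbyt chooses Y. Subgame-perfect outcome: (Beta, Y) with payoffs (10, 11).
For the simultaneous game, intersect best replies.
Nexon's best replies: X→Beta; Y→Beta; Z→Alpha.
Orbyt's best replies: Alpha→X; Beta→Y; Gamma→Y.
Only (Beta, Y) has each player best-responding; Nash payoffs (10, 11).
Orbyt's commitment gain: 11 − 11 = 0.

0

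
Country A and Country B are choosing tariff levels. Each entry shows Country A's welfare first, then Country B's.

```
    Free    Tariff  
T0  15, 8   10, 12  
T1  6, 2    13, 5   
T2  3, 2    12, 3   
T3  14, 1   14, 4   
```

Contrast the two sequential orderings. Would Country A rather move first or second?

If Country A leads: Country B's best replies are T0→Tariff, T1→Tariff, T2→Tariff, T3→Tariff; Country A's induced payoffs 10, 13, 12, 14; outcome (T3, Tariff), payoffs (14, 4).
If Country B leads: Country A's best replies are Free→T0, Tariff→T3; Country B's induced payoffs 8, 4; outcome (T0, Free), payoffs (15, 8).
Country A gets 14 moving first and 15 moving second, so Country A prefers to move second.

second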